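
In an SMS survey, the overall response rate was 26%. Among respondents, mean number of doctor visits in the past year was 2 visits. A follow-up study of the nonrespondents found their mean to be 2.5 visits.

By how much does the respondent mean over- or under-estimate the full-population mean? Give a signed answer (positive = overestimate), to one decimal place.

Nonresponse fraction = 1 − 0.26 = 0.74.
Bias = (nonresponse fraction) × (respondent mean − nonrespondent mean)
     = 0.74 × (2 − 2.5) = 0.74 × -0.5 = -0.37.

-0.4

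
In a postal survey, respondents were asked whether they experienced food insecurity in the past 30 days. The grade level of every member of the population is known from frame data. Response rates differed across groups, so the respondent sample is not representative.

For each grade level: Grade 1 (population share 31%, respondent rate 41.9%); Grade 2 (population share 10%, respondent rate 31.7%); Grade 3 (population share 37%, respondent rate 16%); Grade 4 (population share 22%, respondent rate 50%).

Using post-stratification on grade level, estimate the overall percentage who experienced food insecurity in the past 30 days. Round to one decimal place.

33.1%

Reweight to the known grade level distribution:
  Grade 1: 0.31 × 41.9 = 12.989
  Grade 2: 0.1 × 31.7 = 3.17
  Grade 3: 0.37 × 16 = 5.92
  Grade 4: 0.22 × 50 = 11
Post-stratified estimate = 33.079 → 33.1%.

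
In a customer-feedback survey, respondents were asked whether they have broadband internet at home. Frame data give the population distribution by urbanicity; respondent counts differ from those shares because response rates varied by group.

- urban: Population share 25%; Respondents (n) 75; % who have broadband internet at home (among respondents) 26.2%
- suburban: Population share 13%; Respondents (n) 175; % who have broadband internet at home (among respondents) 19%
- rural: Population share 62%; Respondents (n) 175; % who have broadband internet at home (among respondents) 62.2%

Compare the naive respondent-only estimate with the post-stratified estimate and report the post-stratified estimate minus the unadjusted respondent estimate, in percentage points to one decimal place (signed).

Unadjusted (pooled respondent) estimate weights by respondent counts:
  (75/425)×26.2 + (175/425)×19 + (175/425)×62.2 = 38.0588%
Reweighting by population urbanicity shares:
  0.25×26.2 + 0.13×19 + 0.62×62.2 = 47.584%
Difference = 47.584 − 38.0588 = 9.5252 pp.

+9.5 percentage points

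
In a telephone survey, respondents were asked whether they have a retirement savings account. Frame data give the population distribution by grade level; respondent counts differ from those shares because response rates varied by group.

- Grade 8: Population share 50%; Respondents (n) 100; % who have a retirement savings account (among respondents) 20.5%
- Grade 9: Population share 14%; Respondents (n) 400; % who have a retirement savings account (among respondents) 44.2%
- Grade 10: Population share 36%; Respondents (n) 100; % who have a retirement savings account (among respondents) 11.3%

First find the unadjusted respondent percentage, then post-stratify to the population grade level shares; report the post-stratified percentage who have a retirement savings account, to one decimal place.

Naive respondent-only estimate (weights = respondent counts):
  (100/600)×20.5 + (400/600)×44.2 + (100/600)×11.3 = 34.7667%
Post-stratified estimate weights by population shares:
  0.5×20.5 + 0.14×44.2 + 0.36×11.3 = 20.506%

20.5%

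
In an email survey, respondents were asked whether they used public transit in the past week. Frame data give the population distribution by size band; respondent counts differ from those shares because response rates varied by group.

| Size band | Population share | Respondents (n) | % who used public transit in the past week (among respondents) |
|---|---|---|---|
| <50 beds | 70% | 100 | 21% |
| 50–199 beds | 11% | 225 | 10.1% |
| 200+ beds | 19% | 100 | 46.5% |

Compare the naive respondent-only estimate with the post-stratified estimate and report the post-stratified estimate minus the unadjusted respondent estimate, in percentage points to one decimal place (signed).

Unadjusted (pooled respondent) estimate weights by respondent counts:
  (100/425)×21 + (225/425)×10.1 + (100/425)×46.5 = 21.2294%
Reweighting by population size band shares:
  0.7×21 + 0.11×10.1 + 0.19×46.5 = 24.646%
Difference = 24.646 − 21.2294 = 3.4166 pp.

+3.4 percentage points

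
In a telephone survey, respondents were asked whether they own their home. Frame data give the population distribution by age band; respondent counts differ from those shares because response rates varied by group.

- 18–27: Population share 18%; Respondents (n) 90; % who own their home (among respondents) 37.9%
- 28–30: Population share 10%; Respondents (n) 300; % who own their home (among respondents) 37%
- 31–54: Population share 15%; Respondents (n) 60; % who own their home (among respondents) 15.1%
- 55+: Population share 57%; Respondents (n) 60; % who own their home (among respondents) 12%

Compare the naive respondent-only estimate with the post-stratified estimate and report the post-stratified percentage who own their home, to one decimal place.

19.6%

Without adjustment, the pooled respondent share is:
  (90/510)×37.9 + (300/510)×37 + (60/510)×15.1 + (60/510)×12 = 31.6412%
Reweighting by population age band shares:
  0.18×37.9 + 0.1×37 + 0.15×15.1 + 0.57×12 = 19.627%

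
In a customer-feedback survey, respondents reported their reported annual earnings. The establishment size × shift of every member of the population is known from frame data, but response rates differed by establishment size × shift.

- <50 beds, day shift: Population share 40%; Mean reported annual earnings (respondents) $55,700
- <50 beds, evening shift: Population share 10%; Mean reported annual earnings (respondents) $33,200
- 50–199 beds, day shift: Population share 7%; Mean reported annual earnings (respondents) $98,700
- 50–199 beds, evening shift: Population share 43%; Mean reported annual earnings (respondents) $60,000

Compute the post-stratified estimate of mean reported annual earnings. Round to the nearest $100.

Post-stratification weights by population share, not respondent share:
  <50 beds, day shift: 0.4 × 55,700 = 22,280
  <50 beds, evening shift: 0.1 × 33,200 = 3320
  50–199 beds, day shift: 0.07 × 98,700 = 6909
  50–199 beds, evening shift: 0.43 × 60,000 = 25,800
Post-stratified estimate = 58,309 → $58,300.

$58,300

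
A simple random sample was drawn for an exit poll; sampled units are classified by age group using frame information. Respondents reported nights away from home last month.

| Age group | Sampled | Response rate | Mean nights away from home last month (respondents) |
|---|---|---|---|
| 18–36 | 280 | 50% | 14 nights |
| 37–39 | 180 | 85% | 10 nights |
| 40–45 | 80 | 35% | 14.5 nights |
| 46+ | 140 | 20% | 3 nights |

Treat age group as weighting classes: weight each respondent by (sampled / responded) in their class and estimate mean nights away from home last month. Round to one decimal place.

10.7

Inverse-response-rate weighting restores each class to its sampled count, so class totals weight by n_sampled:
  18–36: 280 × 14 = 3920
  37–39: 180 × 10 = 1800
  40–45: 80 × 14.5 = 1160
  46+: 140 × 3 = 420
Adjusted estimate = 7300 / 680 = 10.7353 → 10.7.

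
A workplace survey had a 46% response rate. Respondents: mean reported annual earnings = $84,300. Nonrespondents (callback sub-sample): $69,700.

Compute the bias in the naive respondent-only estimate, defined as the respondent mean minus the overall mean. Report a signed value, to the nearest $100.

+$7,900

Nonresponse fraction = 1 − 0.46 = 0.54.
Bias = (nonresponse fraction) × (respondent mean − nonrespondent mean)
     = 0.54 × (84,300 − 69,700) = 0.54 × 14,600 = 7884.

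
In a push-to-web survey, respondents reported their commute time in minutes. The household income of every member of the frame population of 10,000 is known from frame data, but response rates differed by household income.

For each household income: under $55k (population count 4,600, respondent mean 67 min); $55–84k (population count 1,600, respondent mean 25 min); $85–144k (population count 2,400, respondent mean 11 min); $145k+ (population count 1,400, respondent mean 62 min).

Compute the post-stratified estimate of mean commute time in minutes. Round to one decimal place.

Post-stratification weights by population share, not respondent share:
  under $55k: (4,600/10,000) × 67 = 30.82
  $55–84k: (1,600/10,000) × 25 = 4
  $85–144k: (2,400/10,000) × 11 = 2.64
  $145k+: (1,400/10,000) × 62 = 8.68
Post-stratified estimate = 46.14 → 46.1.

46.1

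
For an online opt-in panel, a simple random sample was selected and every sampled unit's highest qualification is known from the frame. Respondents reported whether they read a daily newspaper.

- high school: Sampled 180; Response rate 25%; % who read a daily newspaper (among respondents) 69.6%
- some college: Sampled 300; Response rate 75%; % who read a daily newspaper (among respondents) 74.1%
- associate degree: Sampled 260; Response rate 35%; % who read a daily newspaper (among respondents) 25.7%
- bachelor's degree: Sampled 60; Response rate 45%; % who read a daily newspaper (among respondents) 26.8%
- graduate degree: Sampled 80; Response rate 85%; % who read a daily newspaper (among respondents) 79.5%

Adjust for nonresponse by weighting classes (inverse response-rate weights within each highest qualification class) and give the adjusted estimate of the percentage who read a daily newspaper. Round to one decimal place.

56.1%

Weighting each respondent by the inverse class response rate inflates each class back to its sampled size, so the class weight is n_sampled:
  high school: 180 × 69.6 = 12528
  some college: 300 × 74.1 = 22,230
  associate degree: 260 × 25.7 = 6682
  bachelor's degree: 60 × 26.8 = 1608
  graduate degree: 80 × 79.5 = 6360
Adjusted estimate = 49,408 / 880 = 56.1455 → 56.1%.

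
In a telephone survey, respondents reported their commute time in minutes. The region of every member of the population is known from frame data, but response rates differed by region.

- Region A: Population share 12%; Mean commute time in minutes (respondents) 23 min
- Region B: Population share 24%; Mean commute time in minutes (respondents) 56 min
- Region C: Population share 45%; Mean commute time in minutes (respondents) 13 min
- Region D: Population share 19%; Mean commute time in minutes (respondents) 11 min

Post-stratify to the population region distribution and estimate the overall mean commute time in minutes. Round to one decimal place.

Weight each group's respondent value by its population share:
  Region A: 0.12 × 23 = 2.76
  Region B: 0.24 × 56 = 13.44
  Region C: 0.45 × 13 = 5.85
  Region D: 0.19 × 11 = 2.09
Post-stratified estimate = 24.14 → 24.1.

24.1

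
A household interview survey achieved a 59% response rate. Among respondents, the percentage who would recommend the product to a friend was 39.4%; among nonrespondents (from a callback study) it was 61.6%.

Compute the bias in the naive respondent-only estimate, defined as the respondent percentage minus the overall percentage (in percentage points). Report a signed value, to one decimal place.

Nonresponse fraction = 1 − 0.59 = 0.41.
Bias = (nonresponse fraction) × (respondent percentage − nonrespondent percentage)
     = 0.41 × (39.4 − 61.6) = 0.41 × -22.2 = -9.102.

-9.1 percentage points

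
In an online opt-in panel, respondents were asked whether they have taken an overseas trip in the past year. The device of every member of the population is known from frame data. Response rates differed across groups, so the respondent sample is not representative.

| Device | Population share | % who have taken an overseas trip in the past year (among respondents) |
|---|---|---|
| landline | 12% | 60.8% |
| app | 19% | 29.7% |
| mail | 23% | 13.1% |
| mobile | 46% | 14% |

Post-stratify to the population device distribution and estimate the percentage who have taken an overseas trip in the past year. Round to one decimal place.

Each cell contributes population-share × respondent value:
  landline: 0.12 × 60.8 = 7.296
  app: 0.19 × 29.7 = 5.643
  mail: 0.23 × 13.1 = 3.013
  mobile: 0.46 × 14 = 6.44
Post-stratified estimate = 22.392 → 22.4%.

22.4%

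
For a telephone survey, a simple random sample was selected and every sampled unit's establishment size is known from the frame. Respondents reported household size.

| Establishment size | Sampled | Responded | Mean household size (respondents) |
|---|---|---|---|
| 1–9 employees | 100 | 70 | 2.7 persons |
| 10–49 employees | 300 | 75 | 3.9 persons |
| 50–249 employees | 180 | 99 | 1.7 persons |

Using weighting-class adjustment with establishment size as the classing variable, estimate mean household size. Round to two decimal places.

3.01

Response rates by class: 1–9 employees 70/100 = 70%, 10–49 employees 75/300 = 25%, 50–249 employees 99/180 = 55%.
With weight = n_sampled/n_responded per class, the weighted class total is n_sampled:
  1–9 employees: 100 × 2.7 = 270
  10–49 employees: 300 × 3.9 = 1170
  50–249 employees: 180 × 1.7 = 306
Adjusted estimate = 1746 / 580 = 3.01035 → 3.01.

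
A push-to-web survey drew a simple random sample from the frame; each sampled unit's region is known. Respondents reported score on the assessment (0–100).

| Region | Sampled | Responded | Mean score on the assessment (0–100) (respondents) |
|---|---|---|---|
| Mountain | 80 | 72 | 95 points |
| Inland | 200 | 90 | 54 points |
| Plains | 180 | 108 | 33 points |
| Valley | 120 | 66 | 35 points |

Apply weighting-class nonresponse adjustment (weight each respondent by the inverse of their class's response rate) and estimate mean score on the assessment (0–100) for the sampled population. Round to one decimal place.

Class response rates: Mountain 72/80 = 90%, Inland 90/200 = 45%, Plains 108/180 = 60%, Valley 66/120 = 55%.
With weight = n_sampled/n_responded per class, the weighted class total is n_sampled:
  Mountain: 80 × 95 = 7600
  Inland: 200 × 54 = 10,800
  Plains: 180 × 33 = 5940
  Valley: 120 × 35 = 4200
Adjusted estimate = 28,540 / 580 = 49.2069 → 49.2.

49.2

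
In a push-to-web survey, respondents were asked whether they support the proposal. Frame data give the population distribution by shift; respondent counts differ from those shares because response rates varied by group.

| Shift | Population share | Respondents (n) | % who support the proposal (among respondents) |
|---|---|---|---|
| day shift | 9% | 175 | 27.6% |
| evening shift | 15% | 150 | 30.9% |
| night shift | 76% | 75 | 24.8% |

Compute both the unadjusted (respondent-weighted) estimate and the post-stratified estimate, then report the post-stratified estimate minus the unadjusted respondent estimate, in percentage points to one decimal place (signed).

Without adjustment, the pooled respondent share is:
  (175/400)×27.6 + (150/400)×30.9 + (75/400)×24.8 = 28.3125%
Reweighting by population shift shares:
  0.09×27.6 + 0.15×30.9 + 0.76×24.8 = 25.967%
Difference = 25.967 − 28.3125 = -2.3455 pp.

-2.3 percentage points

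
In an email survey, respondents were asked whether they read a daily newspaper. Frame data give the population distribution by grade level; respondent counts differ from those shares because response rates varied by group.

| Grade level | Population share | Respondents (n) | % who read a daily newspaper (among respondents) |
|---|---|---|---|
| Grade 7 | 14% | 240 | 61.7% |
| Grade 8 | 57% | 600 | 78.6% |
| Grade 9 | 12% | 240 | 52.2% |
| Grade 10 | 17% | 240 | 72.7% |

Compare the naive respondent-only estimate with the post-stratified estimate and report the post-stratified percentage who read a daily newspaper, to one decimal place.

72.1%

Without adjustment, the pooled respondent share is:
  (240/1320)×61.7 + (600/1320)×78.6 + (240/1320)×52.2 + (240/1320)×72.7 = 69.6545%
Post-stratifying to population shares instead:
  0.14×61.7 + 0.57×78.6 + 0.12×52.2 + 0.17×72.7 = 72.063%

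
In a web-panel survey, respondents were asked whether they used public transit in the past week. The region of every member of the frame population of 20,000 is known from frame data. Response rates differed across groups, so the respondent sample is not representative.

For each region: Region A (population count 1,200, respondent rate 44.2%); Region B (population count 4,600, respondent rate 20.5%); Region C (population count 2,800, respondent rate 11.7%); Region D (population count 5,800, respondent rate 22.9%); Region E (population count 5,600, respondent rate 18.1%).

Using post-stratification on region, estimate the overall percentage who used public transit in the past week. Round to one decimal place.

20.7%

Each cell contributes population-share × respondent value:
  Region A: (1,200/20,000) × 44.2 = 2.652
  Region B: (4,600/20,000) × 20.5 = 4.715
  Region C: (2,800/20,000) × 11.7 = 1.638
  Region D: (5,800/20,000) × 22.9 = 6.641
  Region E: (5,600/20,000) × 18.1 = 5.068
Post-stratified estimate = 20.714 → 20.7%.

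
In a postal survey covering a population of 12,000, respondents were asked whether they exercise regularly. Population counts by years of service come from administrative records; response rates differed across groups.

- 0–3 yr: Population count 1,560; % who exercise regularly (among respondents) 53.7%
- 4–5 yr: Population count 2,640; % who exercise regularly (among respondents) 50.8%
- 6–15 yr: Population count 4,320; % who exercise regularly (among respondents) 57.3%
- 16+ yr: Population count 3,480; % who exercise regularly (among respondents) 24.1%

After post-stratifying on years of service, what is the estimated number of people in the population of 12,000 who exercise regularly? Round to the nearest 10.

Each cell contributes its population count × the respondent rate:
  0–3 yr: 1,560 × 53.7% = 837.72
  4–5 yr: 2,640 × 50.8% = 1341.12
  6–15 yr: 4,320 × 57.3% = 2475.36
  16+ yr: 3,480 × 24.1% = 838.68
Estimated total = 5492.88 → 5,490.

5,490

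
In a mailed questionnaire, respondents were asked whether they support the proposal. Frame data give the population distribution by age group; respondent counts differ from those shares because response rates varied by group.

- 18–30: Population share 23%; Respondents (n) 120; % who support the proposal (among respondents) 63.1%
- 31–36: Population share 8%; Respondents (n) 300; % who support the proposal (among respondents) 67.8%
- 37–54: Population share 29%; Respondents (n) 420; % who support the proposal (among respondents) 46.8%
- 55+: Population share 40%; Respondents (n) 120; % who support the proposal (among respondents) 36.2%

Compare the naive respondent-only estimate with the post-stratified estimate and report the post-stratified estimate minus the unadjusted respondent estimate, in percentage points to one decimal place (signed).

Without adjustment, the pooled respondent share is:
  (120/960)×63.1 + (300/960)×67.8 + (420/960)×46.8 + (120/960)×36.2 = 54.075%
Post-stratifying to population shares instead:
  0.23×63.1 + 0.08×67.8 + 0.29×46.8 + 0.4×36.2 = 47.989%
Difference = 47.989 − 54.075 = -6.086 pp.

-6.1 percentage points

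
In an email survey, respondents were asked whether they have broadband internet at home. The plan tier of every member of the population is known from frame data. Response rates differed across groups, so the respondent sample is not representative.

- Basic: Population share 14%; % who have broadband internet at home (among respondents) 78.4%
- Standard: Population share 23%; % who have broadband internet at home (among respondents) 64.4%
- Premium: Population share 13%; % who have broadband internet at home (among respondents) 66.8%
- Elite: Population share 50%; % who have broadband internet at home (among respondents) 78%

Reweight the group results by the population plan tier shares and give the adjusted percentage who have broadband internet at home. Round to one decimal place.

73.5%

Reweight to the known plan tier distribution:
  Basic: 0.14 × 78.4 = 10.976
  Standard: 0.23 × 64.4 = 14.812
  Premium: 0.13 × 66.8 = 8.684
  Elite: 0.5 × 78 = 39
Post-stratified estimate = 73.472 → 73.5%.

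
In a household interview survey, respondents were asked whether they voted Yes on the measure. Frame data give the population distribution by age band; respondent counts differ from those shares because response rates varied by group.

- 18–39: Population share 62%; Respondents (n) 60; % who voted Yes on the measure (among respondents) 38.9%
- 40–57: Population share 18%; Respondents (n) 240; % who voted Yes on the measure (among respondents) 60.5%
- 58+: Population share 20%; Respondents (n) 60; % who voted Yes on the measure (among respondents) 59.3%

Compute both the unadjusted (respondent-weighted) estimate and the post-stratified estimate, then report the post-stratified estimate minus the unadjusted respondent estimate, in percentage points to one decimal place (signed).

-9.8 percentage points

Unadjusted (pooled respondent) estimate weights by respondent counts:
  (60/360)×38.9 + (240/360)×60.5 + (60/360)×59.3 = 56.7%
Post-stratifying to population shares instead:
  0.62×38.9 + 0.18×60.5 + 0.2×59.3 = 46.868%
Difference = 46.868 − 56.7 = -9.832 pp.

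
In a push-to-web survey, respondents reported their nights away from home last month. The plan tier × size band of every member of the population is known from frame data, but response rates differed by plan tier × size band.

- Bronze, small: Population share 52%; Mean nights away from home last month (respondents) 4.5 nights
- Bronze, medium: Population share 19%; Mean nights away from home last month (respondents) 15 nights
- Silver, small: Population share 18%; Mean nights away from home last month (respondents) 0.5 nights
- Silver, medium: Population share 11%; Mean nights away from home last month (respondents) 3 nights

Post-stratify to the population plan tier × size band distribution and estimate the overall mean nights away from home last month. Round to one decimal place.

5.6

Each cell contributes population-share × respondent value:
  Bronze, small: 0.52 × 4.5 = 2.34
  Bronze, medium: 0.19 × 15 = 2.85
  Silver, small: 0.18 × 0.5 = 0.09
  Silver, medium: 0.11 × 3 = 0.33
Post-stratified estimate = 5.61 → 5.6.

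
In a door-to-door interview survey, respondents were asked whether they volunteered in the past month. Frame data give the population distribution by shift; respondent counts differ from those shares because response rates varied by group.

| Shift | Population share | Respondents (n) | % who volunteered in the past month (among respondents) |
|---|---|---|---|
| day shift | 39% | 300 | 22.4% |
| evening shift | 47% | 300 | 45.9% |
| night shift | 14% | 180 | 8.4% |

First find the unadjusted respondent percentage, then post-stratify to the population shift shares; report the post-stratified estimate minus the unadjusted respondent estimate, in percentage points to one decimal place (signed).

+3.3 percentage points

Unadjusted (pooled respondent) estimate weights by respondent counts:
  (300/780)×22.4 + (300/780)×45.9 + (180/780)×8.4 = 28.2077%
Reweighting by population shift shares:
  0.39×22.4 + 0.47×45.9 + 0.14×8.4 = 31.485%
Difference = 31.485 − 28.2077 = 3.2773 pp.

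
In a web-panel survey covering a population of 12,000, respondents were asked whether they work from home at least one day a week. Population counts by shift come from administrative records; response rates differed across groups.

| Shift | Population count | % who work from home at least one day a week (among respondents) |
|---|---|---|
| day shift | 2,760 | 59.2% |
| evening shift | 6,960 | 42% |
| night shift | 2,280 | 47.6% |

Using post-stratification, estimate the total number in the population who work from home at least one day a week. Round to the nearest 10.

Apply each group's respondent rate to its population count:
  day shift: 2,760 × 59.2% = 1633.92
  evening shift: 6,960 × 42% = 2923.2
  night shift: 2,280 × 47.6% = 1085.28
Estimated total = 5642.4 → 5,640.

5,640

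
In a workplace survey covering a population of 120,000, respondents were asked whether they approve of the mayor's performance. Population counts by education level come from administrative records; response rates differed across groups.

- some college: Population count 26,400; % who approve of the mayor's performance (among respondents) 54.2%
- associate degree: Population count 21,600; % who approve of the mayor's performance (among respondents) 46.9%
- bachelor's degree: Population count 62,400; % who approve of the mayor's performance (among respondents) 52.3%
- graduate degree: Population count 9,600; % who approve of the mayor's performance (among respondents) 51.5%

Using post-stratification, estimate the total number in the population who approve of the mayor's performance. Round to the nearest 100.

62,000

Apply each group's respondent rate to its population count:
  some college: 26,400 × 54.2% = 14308.8
  associate degree: 21,600 × 46.9% = 10130.4
  bachelor's degree: 62,400 × 52.3% = 32635.2
  graduate degree: 9,600 × 51.5% = 4944
Estimated total = 62018.4 → 62,000.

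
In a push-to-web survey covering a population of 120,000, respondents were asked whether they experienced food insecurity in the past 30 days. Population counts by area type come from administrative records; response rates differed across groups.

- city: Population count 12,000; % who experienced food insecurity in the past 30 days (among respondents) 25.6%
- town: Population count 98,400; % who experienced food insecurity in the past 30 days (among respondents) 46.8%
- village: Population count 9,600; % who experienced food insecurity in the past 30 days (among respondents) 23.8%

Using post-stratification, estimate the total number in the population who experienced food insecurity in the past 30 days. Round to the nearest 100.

Each cell contributes its population count × the respondent rate:
  city: 12,000 × 25.6% = 3072
  town: 98,400 × 46.8% = 46051.2
  village: 9,600 × 23.8% = 2284.8
Estimated total = 51,408 → 51,400.

51,400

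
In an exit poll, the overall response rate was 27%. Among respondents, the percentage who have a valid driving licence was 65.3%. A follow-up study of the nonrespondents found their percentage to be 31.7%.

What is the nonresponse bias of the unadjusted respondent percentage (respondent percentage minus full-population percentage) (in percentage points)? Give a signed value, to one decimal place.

Nonresponse fraction = 1 − 0.27 = 0.73.
Bias = (nonresponse fraction) × (respondent percentage − nonrespondent percentage)
     = 0.73 × (65.3 − 31.7) = 0.73 × 33.6 = 24.528.

+24.5 percentage points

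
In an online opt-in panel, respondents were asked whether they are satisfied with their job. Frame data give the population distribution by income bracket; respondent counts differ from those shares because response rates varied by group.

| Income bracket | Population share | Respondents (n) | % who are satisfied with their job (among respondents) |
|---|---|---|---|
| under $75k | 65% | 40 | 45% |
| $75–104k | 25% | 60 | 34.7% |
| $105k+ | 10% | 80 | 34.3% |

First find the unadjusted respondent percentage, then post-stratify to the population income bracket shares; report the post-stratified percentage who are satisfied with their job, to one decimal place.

41.4%

Naive respondent-only estimate (weights = respondent counts):
  (40/180)×45 + (60/180)×34.7 + (80/180)×34.3 = 36.8111%
Post-stratified estimate weights by population shares:
  0.65×45 + 0.25×34.7 + 0.1×34.3 = 41.355%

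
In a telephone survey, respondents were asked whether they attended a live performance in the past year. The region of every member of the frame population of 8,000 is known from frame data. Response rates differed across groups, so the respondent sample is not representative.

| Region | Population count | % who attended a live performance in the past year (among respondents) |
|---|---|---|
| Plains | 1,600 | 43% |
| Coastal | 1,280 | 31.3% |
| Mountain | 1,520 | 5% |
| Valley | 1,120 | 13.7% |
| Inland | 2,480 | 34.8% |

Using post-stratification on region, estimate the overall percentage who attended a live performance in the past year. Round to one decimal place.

Weight each group's respondent value by its population share:
  Plains: (1,600/8,000) × 43 = 8.6
  Coastal: (1,280/8,000) × 31.3 = 5.008
  Mountain: (1,520/8,000) × 5 = 0.95
  Valley: (1,120/8,000) × 13.7 = 1.918
  Inland: (2,480/8,000) × 34.8 = 10.788
Post-stratified estimate = 27.264 → 27.3%.

27.3%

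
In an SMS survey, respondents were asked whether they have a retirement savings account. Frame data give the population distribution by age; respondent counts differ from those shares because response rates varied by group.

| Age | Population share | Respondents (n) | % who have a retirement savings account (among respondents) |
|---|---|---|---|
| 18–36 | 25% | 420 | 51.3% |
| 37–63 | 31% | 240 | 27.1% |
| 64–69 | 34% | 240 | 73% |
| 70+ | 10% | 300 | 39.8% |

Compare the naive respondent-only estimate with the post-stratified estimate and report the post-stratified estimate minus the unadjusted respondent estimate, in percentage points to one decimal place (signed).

+2.1 percentage points

Naive respondent-only estimate (weights = respondent counts):
  (420/1200)×51.3 + (240/1200)×27.1 + (240/1200)×73 + (300/1200)×39.8 = 47.925%
Post-stratifying to population shares instead:
  0.25×51.3 + 0.31×27.1 + 0.34×73 + 0.1×39.8 = 50.026%
Difference = 50.026 − 47.925 = 2.101 pp.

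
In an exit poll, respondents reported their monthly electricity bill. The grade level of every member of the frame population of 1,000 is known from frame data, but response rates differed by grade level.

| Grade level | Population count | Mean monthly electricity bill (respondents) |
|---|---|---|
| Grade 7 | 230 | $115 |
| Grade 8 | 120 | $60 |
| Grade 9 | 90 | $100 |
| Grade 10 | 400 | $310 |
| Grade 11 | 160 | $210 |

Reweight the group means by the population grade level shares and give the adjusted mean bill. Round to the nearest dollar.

Reweight to the known grade level distribution:
  Grade 7: (230/1,000) × 115 = 26.45
  Grade 8: (120/1,000) × 60 = 7.2
  Grade 9: (90/1,000) × 100 = 9
  Grade 10: (400/1,000) × 310 = 124
  Grade 11: (160/1,000) × 210 = 33.6
Post-stratified estimate = 200.25 → $200.

$200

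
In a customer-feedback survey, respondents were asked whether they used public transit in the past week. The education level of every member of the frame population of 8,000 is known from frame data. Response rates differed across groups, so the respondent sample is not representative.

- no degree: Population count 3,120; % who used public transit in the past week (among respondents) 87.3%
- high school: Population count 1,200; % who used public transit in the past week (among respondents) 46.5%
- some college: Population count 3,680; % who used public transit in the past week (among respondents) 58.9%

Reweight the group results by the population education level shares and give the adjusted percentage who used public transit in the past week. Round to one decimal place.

Weight each group's respondent value by its population share:
  no degree: (3,120/8,000) × 87.3 = 34.047
  high school: (1,200/8,000) × 46.5 = 6.975
  some college: (3,680/8,000) × 58.9 = 27.094
Post-stratified estimate = 68.116 → 68.1%.

68.1%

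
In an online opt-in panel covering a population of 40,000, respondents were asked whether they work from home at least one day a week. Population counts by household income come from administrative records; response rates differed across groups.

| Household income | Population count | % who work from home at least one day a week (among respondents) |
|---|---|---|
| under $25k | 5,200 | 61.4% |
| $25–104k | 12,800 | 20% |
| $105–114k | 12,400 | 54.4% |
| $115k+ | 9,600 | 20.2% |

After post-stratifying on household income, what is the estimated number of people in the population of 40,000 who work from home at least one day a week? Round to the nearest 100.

14,400

Apply each group's respondent rate to its population count:
  under $25k: 5,200 × 61.4% = 3192.8
  $25–104k: 12,800 × 20% = 2560
  $105–114k: 12,400 × 54.4% = 6745.6
  $115k+: 9,600 × 20.2% = 1939.2
Estimated total = 14437.6 → 14,400.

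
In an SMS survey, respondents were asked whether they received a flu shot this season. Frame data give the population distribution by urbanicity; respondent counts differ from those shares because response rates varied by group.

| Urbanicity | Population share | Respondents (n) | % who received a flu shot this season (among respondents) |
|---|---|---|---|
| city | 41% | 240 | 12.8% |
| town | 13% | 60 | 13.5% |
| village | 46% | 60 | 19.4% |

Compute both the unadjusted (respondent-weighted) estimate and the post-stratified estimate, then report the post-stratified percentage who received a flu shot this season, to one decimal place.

15.9%

Naive respondent-only estimate (weights = respondent counts):
  (240/360)×12.8 + (60/360)×13.5 + (60/360)×19.4 = 14.0167%
Post-stratified estimate weights by population shares:
  0.41×12.8 + 0.13×13.5 + 0.46×19.4 = 15.927%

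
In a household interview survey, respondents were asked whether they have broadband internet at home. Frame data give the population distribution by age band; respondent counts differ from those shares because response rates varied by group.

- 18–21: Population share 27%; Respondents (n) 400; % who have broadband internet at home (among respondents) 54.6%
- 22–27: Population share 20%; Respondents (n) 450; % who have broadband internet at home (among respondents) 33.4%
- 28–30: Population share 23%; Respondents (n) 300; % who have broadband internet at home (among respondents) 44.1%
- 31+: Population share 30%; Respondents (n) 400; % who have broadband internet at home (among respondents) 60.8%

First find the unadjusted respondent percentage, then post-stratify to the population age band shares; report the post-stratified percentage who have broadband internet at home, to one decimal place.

Unadjusted (pooled respondent) estimate weights by respondent counts:
  (400/1550)×54.6 + (450/1550)×33.4 + (300/1550)×44.1 + (400/1550)×60.8 = 48.0129%
Reweighting by population age band shares:
  0.27×54.6 + 0.2×33.4 + 0.23×44.1 + 0.3×60.8 = 49.805%

49.8%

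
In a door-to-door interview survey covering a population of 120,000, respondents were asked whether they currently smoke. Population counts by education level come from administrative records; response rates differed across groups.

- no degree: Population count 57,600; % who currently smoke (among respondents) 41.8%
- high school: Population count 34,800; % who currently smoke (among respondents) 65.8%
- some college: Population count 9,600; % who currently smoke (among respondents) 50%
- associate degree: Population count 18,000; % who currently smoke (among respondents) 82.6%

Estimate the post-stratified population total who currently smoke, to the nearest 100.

66,600

Estimated count per cell = population count × respondent percentage:
  no degree: 57,600 × 41.8% = 24076.8
  high school: 34,800 × 65.8% = 22898.4
  some college: 9,600 × 50% = 4800
  associate degree: 18,000 × 82.6% = 14,868
Estimated total = 66643.2 → 66,600.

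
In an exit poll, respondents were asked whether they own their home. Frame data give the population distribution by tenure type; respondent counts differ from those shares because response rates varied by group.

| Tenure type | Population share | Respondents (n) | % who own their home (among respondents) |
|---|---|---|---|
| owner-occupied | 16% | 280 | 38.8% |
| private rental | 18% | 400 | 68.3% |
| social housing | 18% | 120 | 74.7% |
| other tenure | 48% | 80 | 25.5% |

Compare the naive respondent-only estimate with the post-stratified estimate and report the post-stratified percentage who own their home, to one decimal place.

Without adjustment, the pooled respondent share is:
  (280/880)×38.8 + (400/880)×68.3 + (120/880)×74.7 + (80/880)×25.5 = 55.8955%
Post-stratifying to population shares instead:
  0.16×38.8 + 0.18×68.3 + 0.18×74.7 + 0.48×25.5 = 44.188%

44.2%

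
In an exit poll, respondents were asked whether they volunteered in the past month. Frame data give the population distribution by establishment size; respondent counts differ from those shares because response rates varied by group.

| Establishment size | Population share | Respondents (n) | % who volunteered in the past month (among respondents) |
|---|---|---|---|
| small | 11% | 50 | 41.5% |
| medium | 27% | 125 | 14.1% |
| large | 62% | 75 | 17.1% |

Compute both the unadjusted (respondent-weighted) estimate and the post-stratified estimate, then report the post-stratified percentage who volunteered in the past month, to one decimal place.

19.0%

Without adjustment, the pooled respondent share is:
  (50/250)×41.5 + (125/250)×14.1 + (75/250)×17.1 = 20.48%
Post-stratified estimate weights by population shares:
  0.11×41.5 + 0.27×14.1 + 0.62×17.1 = 18.974%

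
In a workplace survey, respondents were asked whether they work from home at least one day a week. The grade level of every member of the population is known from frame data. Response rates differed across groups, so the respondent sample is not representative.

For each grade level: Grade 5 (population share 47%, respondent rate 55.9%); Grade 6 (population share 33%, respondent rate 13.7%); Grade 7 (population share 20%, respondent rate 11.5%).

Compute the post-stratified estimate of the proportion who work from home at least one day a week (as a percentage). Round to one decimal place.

Reweight to the known grade level distribution:
  Grade 5: 0.47 × 55.9 = 26.273
  Grade 6: 0.33 × 13.7 = 4.521
  Grade 7: 0.2 × 11.5 = 2.3
Post-stratified estimate = 33.094 → 33.1%.

33.1%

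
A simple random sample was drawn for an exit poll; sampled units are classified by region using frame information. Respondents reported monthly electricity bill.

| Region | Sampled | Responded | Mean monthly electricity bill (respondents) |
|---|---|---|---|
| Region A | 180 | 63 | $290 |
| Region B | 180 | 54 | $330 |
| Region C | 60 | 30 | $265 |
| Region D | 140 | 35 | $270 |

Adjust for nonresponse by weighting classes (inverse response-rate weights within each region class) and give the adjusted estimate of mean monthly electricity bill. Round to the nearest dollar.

$295

Class response rates: Region A 63/180 = 35%, Region B 54/180 = 30%, Region C 30/60 = 50%, Region D 35/140 = 25%.
With weight = n_sampled/n_responded per class, the weighted class total is n_sampled:
  Region A: 180 × 290 = 52,200
  Region B: 180 × 330 = 59,400
  Region C: 60 × 265 = 15,900
  Region D: 140 × 270 = 37,800
Adjusted estimate = 165,300 / 560 = 295.179 → $295.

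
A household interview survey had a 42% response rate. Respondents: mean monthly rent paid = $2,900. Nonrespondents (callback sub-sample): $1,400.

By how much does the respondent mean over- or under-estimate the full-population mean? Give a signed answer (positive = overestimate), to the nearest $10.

Nonresponse fraction = 1 − 0.42 = 0.58.
Bias = (nonresponse fraction) × (respondent mean − nonrespondent mean)
     = 0.58 × (2900 − 1400) = 0.58 × 1500 = 870.

+$870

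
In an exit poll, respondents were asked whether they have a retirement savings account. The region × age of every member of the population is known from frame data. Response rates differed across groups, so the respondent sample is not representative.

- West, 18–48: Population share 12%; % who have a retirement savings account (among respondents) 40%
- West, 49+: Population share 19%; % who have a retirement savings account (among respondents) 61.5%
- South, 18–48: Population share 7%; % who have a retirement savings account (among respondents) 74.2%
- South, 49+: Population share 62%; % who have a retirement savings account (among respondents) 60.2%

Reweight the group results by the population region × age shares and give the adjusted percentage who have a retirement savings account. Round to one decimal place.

59.0%

Post-stratification weights by population share, not respondent share:
  West, 18–48: 0.12 × 40 = 4.8
  West, 49+: 0.19 × 61.5 = 11.685
  South, 18–48: 0.07 × 74.2 = 5.194
  South, 49+: 0.62 × 60.2 = 37.324
Post-stratified estimate = 59.003 → 59.0%.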